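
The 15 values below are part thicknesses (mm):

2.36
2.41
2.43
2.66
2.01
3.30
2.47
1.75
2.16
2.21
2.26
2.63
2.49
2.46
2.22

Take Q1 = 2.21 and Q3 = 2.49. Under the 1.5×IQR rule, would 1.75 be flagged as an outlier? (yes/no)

yes

IQR = Q3 − Q1 = 2.49 − 2.21 = 0.28.
Lower fence = Q1 − 1.5·IQR = 2.21 − 0.42 = 1.79.
Upper fence = Q3 + 1.5·IQR = 2.49 + 0.42 = 2.91.
1.75 lies below the lower fence.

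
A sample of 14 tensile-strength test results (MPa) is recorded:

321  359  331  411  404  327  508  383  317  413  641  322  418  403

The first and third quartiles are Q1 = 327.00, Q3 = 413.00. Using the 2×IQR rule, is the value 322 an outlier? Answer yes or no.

no

IQR = Q3 − Q1 = 413.00 − 327.00 = 86.00.
Lower fence = Q1 − 2·IQR = 327.00 − 172.00 = 155.00.
Upper fence = Q3 + 2·IQR = 413.00 + 172.00 = 585.00.
322 lies within [155.00, 585.00].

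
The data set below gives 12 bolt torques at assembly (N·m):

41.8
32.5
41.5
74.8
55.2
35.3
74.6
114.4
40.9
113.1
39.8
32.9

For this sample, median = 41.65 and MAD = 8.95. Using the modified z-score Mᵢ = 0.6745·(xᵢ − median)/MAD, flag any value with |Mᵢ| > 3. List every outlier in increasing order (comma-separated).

113.1, 114.4

|Mᵢ| > 3 ⇔ |xᵢ − 41.65| > 3·8.95/0.6745 = 39.81.
So outliers lie outside [1.84, 81.46].
113.1: M = 5.38 → outlier.
114.4: M = 5.48 → outlier.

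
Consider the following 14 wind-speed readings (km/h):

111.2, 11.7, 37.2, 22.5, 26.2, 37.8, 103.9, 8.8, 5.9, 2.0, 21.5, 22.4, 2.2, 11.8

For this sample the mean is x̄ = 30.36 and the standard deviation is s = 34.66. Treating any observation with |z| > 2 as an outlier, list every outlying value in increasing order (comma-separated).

Cutoffs at x̄ ± 2s: 30.36 ± 2·34.66 = [-38.96, 99.68].
103.9: z = 2.12, |z| > 2 → outlier.
111.2: z = 2.33, |z| > 2 → outlier.
Every other value lies within [-38.96, 99.68].

103.9, 111.2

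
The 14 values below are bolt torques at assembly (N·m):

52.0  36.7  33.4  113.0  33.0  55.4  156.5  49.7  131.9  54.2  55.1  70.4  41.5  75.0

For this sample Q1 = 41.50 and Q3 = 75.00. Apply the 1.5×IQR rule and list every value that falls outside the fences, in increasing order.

131.9, 156.5

IQR = Q3 − Q1 = 75.00 − 41.50 = 33.50.
Lower fence = Q1 − 1.5·IQR = 41.50 − 50.25 = -8.75.
Upper fence = Q3 + 1.5·IQR = 75.00 + 50.25 = 125.25.
131.9 > 125.25 → outlier.
156.5 > 125.25 → outlier.
All remaining values lie within [-8.75, 125.25].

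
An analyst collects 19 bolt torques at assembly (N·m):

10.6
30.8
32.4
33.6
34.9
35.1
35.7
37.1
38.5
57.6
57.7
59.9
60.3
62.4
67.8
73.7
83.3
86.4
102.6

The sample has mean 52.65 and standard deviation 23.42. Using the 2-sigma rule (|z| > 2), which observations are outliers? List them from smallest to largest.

Cutoffs at x̄ ± 2s: 52.65 ± 2·23.42 = [5.81, 99.49].
102.6: z = 2.13, |z| > 2 → outlier.
Every other value lies within [5.81, 99.49].

102.6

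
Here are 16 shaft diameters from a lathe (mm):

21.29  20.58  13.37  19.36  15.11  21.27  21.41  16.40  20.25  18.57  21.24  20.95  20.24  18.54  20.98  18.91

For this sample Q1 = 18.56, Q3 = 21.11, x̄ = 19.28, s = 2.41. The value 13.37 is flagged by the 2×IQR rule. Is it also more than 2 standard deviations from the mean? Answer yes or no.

yes

z = (13.37 − 19.28) / 2.41 = -2.45.
|z| = 2.45 > 2.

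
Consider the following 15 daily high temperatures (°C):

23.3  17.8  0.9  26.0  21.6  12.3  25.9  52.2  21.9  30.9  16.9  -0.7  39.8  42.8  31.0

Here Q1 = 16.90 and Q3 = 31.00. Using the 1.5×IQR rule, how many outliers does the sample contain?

1

IQR = 14.10; fences at 16.90 − 21.15 = -4.25 and 31.00 + 21.15 = 52.15.
Outside the cutoffs: 52.2.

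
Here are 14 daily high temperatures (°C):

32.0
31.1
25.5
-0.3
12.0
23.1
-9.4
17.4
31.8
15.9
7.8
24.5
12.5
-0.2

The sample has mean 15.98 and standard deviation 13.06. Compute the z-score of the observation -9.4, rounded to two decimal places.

-1.94

z = (-9.4 − 15.98) / 13.06 = -1.94.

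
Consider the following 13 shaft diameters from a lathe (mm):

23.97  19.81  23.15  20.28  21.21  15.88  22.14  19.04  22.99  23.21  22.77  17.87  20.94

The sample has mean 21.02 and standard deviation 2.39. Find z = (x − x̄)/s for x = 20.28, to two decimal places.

-0.31

z = (20.28 − 21.02) / 2.39 = -0.31.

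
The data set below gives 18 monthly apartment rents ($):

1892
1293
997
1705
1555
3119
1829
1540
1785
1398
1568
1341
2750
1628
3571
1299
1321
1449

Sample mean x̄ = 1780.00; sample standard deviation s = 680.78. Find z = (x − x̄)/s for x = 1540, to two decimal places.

z = (1540 − 1780.00) / 680.78 = -0.35.

-0.35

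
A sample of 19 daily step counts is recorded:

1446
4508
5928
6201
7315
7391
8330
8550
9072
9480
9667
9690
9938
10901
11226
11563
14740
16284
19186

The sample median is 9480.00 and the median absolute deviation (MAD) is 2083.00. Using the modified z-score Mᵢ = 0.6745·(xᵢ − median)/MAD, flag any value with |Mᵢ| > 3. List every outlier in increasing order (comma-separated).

19186

|Mᵢ| > 3 ⇔ |xᵢ − 9480.00| > 3·2083.00/0.6745 = 9264.64.
So outliers lie outside [215.36, 18744.64].
19186: M = 3.14 → outlier.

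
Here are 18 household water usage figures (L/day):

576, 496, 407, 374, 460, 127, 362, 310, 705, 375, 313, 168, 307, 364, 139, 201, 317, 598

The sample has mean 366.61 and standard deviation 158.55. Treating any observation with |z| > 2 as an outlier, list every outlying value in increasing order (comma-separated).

Cutoffs at x̄ ± 2s: 366.61 ± 2·158.55 = [49.51, 683.71].
705: z = 2.13, |z| > 2 → outlier.
Every other value lies within [49.51, 683.71].

705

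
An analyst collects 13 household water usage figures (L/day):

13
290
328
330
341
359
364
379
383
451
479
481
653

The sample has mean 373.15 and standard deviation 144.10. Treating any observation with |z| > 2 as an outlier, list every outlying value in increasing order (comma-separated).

13

Cutoffs at x̄ ± 2s: 373.15 ± 2·144.10 = [84.95, 661.35].
13: z = -2.50, |z| > 2 → outlier.
Every other value lies within [84.95, 661.35].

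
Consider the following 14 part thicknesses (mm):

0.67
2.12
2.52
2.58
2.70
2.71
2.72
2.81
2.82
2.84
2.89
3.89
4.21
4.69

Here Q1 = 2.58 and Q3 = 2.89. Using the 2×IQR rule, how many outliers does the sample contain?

4

IQR = 0.31; fences at 2.58 − 0.62 = 1.96 and 2.89 + 0.62 = 3.51.
Outside the cutoffs: 0.67, 3.89, 4.21, 4.69.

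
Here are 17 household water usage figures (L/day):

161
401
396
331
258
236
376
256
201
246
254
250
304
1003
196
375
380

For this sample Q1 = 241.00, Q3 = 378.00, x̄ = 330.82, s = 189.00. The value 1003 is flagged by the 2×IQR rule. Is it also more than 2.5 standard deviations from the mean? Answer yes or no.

yes

z = (1003 − 330.82) / 189.00 = 3.56.
|z| = 3.56 > 2.5.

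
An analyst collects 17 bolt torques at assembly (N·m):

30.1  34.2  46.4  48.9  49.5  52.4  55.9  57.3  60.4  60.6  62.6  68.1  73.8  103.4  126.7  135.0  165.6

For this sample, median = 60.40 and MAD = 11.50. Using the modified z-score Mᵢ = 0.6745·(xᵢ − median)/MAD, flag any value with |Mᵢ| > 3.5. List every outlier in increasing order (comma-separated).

126.7, 135.0, 165.6

|Mᵢ| > 3.5 ⇔ |xᵢ − 60.40| > 3.5·11.50/0.6745 = 59.67.
So outliers lie outside [0.73, 120.07].
126.7: M = 3.89 → outlier.
135.0: M = 4.38 → outlier.
165.6: M = 6.17 → outlier.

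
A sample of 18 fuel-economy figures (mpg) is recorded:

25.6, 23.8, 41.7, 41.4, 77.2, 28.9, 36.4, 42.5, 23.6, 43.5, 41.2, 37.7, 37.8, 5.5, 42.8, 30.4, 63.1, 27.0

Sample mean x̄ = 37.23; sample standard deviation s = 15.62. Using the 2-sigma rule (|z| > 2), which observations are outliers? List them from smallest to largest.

Cutoffs at x̄ ± 2s: 37.23 ± 2·15.62 = [5.99, 68.47].
5.5: z = -2.03, |z| > 2 → outlier.
77.2: z = 2.56, |z| > 2 → outlier.
Every other value lies within [5.99, 68.47].

5.5, 77.2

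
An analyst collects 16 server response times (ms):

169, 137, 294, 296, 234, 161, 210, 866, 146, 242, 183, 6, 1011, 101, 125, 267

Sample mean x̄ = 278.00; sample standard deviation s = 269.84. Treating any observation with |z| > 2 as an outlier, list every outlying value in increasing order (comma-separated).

866, 1011

Cutoffs at x̄ ± 2s: 278.00 ± 2·269.84 = [-261.68, 817.68].
866: z = 2.18, |z| > 2 → outlier.
1011: z = 2.72, |z| > 2 → outlier.
Every other value lies within [-261.68, 817.68].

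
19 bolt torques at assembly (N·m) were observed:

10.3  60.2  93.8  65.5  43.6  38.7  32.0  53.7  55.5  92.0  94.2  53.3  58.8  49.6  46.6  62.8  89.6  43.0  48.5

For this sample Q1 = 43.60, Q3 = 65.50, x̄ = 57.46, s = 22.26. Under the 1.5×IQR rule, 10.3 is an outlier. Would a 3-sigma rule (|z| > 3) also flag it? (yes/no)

z = (10.3 − 57.46) / 22.26 = -2.12.
|z| = 2.12 ≤ 3.

no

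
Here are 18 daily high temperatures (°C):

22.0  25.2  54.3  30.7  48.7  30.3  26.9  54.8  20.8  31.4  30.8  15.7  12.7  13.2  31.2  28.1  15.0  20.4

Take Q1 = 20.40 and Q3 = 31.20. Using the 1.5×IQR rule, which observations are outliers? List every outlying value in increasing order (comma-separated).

IQR = Q3 − Q1 = 31.20 − 20.40 = 10.80.
Lower fence = Q1 − 1.5·IQR = 20.40 − 16.20 = 4.20.
Upper fence = Q3 + 1.5·IQR = 31.20 + 16.20 = 47.40.
48.7 > 47.40 → outlier.
54.3 > 47.40 → outlier.
54.8 > 47.40 → outlier.
All remaining values lie within [4.20, 47.40].

48.7, 54.3, 54.8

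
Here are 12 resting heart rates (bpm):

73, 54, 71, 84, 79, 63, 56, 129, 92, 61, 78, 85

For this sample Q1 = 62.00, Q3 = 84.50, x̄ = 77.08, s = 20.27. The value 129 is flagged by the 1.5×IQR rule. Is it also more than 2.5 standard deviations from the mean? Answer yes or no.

yes

z = (129 − 77.08) / 20.27 = 2.56.
|z| = 2.56 > 2.5.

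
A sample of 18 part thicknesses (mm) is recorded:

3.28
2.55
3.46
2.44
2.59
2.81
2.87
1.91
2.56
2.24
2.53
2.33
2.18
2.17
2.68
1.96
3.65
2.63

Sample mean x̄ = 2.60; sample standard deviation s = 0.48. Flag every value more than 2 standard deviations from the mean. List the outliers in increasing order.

Cutoffs at x̄ ± 2s: 2.60 ± 2·0.48 = [1.64, 3.56].
3.65: z = 2.19, |z| > 2 → outlier.
Every other value lies within [1.64, 3.56].

3.65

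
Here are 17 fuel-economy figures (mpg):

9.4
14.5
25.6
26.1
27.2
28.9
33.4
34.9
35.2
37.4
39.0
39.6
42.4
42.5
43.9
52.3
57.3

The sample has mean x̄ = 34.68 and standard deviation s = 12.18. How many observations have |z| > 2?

1

Cutoffs: x̄ ± 2s = [10.32, 59.04].
Outside the cutoffs: 9.4.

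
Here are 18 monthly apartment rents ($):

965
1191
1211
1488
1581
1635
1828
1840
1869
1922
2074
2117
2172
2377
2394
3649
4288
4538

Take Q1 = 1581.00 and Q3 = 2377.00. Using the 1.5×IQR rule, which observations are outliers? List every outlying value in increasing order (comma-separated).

3649, 4288, 4538

IQR = Q3 − Q1 = 2377.00 − 1581.00 = 796.00.
Lower fence = Q1 − 1.5·IQR = 1581.00 − 1194.00 = 387.00.
Upper fence = Q3 + 1.5·IQR = 2377.00 + 1194.00 = 3571.00.
3649 > 3571.00 → outlier.
4288 > 3571.00 → outlier.
4538 > 3571.00 → outlier.
All remaining values lie within [387.00, 3571.00].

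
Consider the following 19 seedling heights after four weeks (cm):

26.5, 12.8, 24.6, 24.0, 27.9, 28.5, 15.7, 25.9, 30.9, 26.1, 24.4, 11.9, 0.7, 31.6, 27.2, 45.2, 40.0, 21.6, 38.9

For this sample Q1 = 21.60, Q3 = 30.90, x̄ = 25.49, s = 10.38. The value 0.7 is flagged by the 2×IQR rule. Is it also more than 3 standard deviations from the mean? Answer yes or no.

z = (0.7 − 25.49) / 10.38 = -2.39.
|z| = 2.39 ≤ 3.

no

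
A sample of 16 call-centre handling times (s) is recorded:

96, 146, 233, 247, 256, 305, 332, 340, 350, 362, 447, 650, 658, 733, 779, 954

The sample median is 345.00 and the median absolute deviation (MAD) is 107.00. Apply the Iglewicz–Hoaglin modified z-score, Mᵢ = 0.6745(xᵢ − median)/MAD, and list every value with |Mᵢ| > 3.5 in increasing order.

954

|Mᵢ| > 3.5 ⇔ |xᵢ − 345.00| > 3.5·107.00/0.6745 = 555.23.
So outliers lie outside [-210.23, 900.23].
954: M = 3.84 → outlier.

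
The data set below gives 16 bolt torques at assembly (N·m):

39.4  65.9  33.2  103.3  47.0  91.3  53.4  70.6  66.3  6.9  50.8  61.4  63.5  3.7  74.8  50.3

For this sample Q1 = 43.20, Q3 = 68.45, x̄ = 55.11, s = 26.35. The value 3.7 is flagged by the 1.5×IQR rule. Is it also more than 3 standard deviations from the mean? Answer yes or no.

no

z = (3.7 − 55.11) / 26.35 = -1.95.
|z| = 1.95 ≤ 3.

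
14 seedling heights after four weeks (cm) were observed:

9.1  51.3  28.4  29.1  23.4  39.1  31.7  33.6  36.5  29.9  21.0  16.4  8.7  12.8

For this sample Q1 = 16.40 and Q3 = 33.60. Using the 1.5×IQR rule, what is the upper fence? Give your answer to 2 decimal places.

IQR = Q3 − Q1 = 33.60 − 16.40 = 17.20.
Lower fence = Q1 − 1.5·IQR = 16.40 − 25.80 = -9.40.
Upper fence = Q3 + 1.5·IQR = 33.60 + 25.80 = 59.40.

59.40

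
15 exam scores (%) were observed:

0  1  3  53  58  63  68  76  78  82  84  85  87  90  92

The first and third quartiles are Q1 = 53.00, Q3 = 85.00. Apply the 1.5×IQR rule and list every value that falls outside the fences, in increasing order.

IQR = Q3 − Q1 = 85.00 − 53.00 = 32.00.
Lower fence = Q1 − 1.5·IQR = 53.00 − 48.00 = 5.00.
Upper fence = Q3 + 1.5·IQR = 85.00 + 48.00 = 133.00.
0 < 5.00 → outlier.
1 < 5.00 → outlier.
3 < 5.00 → outlier.
All remaining values lie within [5.00, 133.00].

0, 1, 3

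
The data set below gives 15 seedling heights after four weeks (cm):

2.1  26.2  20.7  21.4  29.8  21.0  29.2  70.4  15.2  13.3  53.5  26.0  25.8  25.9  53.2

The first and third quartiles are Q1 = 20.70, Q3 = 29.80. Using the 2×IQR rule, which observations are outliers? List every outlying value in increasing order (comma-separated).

IQR = Q3 − Q1 = 29.80 − 20.70 = 9.10.
Lower fence = Q1 − 2·IQR = 20.70 − 18.20 = 2.50.
Upper fence = Q3 + 2·IQR = 29.80 + 18.20 = 48.00.
2.1 < 2.50 → outlier.
53.2 > 48.00 → outlier.
53.5 > 48.00 → outlier.
70.4 > 48.00 → outlier.
All remaining values lie within [2.50, 48.00].

2.1, 53.2, 53.5, 70.4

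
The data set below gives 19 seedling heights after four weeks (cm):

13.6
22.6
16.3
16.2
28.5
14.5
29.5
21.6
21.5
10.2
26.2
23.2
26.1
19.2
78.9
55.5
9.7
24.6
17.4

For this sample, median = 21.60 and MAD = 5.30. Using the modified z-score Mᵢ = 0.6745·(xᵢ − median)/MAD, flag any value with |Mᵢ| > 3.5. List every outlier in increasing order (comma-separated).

|Mᵢ| > 3.5 ⇔ |xᵢ − 21.60| > 3.5·5.30/0.6745 = 27.50.
So outliers lie outside [-5.90, 49.10].
55.5: M = 4.31 → outlier.
78.9: M = 7.29 → outlier.

55.5, 78.9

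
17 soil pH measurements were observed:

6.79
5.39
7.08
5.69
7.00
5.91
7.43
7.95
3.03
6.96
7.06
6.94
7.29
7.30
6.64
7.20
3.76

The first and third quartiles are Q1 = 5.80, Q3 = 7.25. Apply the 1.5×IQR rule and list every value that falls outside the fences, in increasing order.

3.03

IQR = Q3 − Q1 = 7.25 − 5.80 = 1.45.
Lower fence = Q1 − 1.5·IQR = 5.80 − 2.175 = 3.625.
Upper fence = Q3 + 1.5·IQR = 7.25 + 2.175 = 9.425.
3.03 < 3.625 → outlier.
All remaining values lie within [3.625, 9.425].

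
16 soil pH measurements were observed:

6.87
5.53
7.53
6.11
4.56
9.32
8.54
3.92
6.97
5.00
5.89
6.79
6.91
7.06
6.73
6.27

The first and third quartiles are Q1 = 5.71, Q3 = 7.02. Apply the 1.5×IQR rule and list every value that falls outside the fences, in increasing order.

IQR = Q3 − Q1 = 7.02 − 5.71 = 1.31.
Lower fence = Q1 − 1.5·IQR = 5.71 − 1.965 = 3.745.
Upper fence = Q3 + 1.5·IQR = 7.02 + 1.965 = 8.985.
9.32 > 8.985 → outlier.
All remaining values lie within [3.745, 8.985].

9.32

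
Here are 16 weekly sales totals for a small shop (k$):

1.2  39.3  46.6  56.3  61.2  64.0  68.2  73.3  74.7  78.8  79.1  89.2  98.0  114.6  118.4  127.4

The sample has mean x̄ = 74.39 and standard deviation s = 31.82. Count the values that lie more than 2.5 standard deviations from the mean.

0

Cutoffs: x̄ ± 2.5s = [-5.16, 153.94].
Every value lies within the cutoffs.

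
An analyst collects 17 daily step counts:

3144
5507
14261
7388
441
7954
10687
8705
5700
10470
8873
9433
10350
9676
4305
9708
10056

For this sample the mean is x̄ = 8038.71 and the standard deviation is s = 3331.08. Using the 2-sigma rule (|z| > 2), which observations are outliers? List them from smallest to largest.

Cutoffs at x̄ ± 2s: 8038.71 ± 2·3331.08 = [1376.55, 14700.87].
441: z = -2.28, |z| > 2 → outlier.
Every other value lies within [1376.55, 14700.87].

441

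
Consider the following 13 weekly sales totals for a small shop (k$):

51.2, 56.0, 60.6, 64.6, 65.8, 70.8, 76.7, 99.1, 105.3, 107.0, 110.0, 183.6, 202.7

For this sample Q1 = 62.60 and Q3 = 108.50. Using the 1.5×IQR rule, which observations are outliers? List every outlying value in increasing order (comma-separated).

183.6, 202.7

IQR = Q3 − Q1 = 108.50 − 62.60 = 45.90.
Lower fence = Q1 − 1.5·IQR = 62.60 − 68.85 = -6.25.
Upper fence = Q3 + 1.5·IQR = 108.50 + 68.85 = 177.35.
183.6 > 177.35 → outlier.
202.7 > 177.35 → outlier.
All remaining values lie within [-6.25, 177.35].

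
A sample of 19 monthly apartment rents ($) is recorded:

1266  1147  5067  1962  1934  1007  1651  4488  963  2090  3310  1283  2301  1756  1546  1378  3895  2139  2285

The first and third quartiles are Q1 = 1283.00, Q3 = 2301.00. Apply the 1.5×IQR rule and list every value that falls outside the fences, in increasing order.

IQR = Q3 − Q1 = 2301.00 − 1283.00 = 1018.00.
Lower fence = Q1 − 1.5·IQR = 1283.00 − 1527.00 = -244.00.
Upper fence = Q3 + 1.5·IQR = 2301.00 + 1527.00 = 3828.00.
3895 > 3828.00 → outlier.
4488 > 3828.00 → outlier.
5067 > 3828.00 → outlier.
All remaining values lie within [-244.00, 3828.00].

3895, 4488, 5067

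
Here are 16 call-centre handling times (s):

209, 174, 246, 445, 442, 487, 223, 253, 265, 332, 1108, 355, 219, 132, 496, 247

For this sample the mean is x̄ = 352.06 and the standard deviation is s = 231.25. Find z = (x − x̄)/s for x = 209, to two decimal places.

z = (209 − 352.06) / 231.25 = -0.62.

-0.62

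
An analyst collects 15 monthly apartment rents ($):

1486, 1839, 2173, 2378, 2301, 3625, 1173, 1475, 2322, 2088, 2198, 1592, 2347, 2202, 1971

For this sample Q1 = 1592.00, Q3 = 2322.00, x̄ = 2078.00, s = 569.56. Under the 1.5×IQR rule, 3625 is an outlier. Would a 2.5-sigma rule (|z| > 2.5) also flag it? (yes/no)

yes

z = (3625 − 2078.00) / 569.56 = 2.72.
|z| = 2.72 > 2.5.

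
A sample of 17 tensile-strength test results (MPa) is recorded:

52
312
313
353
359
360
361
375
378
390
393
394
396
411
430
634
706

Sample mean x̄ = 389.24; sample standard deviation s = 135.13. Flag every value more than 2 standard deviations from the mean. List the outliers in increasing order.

Cutoffs at x̄ ± 2s: 389.24 ± 2·135.13 = [118.98, 659.50].
52: z = -2.50, |z| > 2 → outlier.
706: z = 2.34, |z| > 2 → outlier.
Every other value lies within [118.98, 659.50].

52, 706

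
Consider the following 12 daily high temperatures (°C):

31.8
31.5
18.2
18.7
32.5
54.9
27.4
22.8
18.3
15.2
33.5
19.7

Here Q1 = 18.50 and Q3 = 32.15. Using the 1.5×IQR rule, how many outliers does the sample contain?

1

IQR = 13.65; fences at 18.50 − 20.475 = -1.975 and 32.15 + 20.475 = 52.625.
Outside the cutoffs: 54.9.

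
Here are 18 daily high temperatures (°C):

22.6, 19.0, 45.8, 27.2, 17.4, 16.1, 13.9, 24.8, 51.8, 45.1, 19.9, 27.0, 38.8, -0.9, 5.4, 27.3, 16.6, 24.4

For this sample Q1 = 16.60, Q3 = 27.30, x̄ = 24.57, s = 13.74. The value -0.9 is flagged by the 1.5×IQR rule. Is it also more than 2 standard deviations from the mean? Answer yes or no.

no

z = (-0.9 − 24.57) / 13.74 = -1.85.
|z| = 1.85 ≤ 2.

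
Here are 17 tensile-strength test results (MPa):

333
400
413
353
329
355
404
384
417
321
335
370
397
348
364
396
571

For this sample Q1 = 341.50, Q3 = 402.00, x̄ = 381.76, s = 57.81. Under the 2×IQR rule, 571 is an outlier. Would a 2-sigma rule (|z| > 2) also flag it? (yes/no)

yes

z = (571 − 381.76) / 57.81 = 3.27.
|z| = 3.27 > 2.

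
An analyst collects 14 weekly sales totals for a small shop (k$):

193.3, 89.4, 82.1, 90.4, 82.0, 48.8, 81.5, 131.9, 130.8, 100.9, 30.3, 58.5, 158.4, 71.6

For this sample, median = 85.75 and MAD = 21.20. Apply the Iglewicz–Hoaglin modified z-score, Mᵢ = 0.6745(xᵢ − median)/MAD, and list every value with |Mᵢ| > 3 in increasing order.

193.3

|Mᵢ| > 3 ⇔ |xᵢ − 85.75| > 3·21.20/0.6745 = 94.29.
So outliers lie outside [-8.54, 180.04].
193.3: M = 3.42 → outlier.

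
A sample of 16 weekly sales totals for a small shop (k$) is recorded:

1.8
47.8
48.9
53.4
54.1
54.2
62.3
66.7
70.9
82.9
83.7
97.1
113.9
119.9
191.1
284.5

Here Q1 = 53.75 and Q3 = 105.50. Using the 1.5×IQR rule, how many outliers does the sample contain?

2

IQR = 51.75; fences at 53.75 − 77.625 = -23.875 and 105.50 + 77.625 = 183.125.
Outside the cutoffs: 191.1, 284.5.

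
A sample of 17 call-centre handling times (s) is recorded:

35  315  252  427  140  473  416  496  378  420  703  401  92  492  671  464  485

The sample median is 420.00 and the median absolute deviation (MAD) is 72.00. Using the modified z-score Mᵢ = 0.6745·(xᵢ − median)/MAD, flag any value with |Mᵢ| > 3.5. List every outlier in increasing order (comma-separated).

|Mᵢ| > 3.5 ⇔ |xᵢ − 420.00| > 3.5·72.00/0.6745 = 373.61.
So outliers lie outside [46.39, 793.61].
35: M = -3.61 → outlier.

35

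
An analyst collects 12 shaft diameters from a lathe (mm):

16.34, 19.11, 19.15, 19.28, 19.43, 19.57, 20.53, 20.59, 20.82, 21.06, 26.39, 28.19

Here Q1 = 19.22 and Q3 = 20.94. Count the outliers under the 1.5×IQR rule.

IQR = 1.72; fences at 19.22 − 2.58 = 16.64 and 20.94 + 2.58 = 23.52.
Outside the cutoffs: 16.34, 26.39, 28.19.

3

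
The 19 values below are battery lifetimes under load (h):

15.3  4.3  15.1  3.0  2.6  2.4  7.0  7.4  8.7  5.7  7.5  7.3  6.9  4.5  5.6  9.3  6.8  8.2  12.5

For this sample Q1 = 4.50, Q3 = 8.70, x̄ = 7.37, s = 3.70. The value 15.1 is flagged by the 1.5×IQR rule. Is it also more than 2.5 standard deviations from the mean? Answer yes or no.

z = (15.1 − 7.37) / 3.70 = 2.09.
|z| = 2.09 ≤ 2.5.

no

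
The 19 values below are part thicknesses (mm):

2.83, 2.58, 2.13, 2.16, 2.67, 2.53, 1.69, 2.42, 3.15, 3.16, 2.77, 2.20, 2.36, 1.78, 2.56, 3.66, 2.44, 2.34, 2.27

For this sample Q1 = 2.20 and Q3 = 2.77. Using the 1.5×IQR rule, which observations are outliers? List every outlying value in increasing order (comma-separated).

3.66

IQR = Q3 − Q1 = 2.77 − 2.20 = 0.57.
Lower fence = Q1 − 1.5·IQR = 2.20 − 0.855 = 1.345.
Upper fence = Q3 + 1.5·IQR = 2.77 + 0.855 = 3.625.
3.66 > 3.625 → outlier.
All remaining values lie within [1.345, 3.625].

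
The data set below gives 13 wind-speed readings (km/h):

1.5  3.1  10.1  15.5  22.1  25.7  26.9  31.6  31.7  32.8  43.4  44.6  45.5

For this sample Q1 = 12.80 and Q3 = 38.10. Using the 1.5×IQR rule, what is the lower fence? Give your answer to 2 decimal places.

IQR = Q3 − Q1 = 38.10 − 12.80 = 25.30.
Lower fence = Q1 − 1.5·IQR = 12.80 − 37.95 = -25.15.
Upper fence = Q3 + 1.5·IQR = 38.10 + 37.95 = 76.05.

-25.15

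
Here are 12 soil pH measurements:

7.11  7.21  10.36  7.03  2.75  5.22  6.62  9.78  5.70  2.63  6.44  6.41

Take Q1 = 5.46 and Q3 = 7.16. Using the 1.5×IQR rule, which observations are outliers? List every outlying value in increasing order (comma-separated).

2.63, 2.75, 9.78, 10.36

IQR = Q3 − Q1 = 7.16 − 5.46 = 1.70.
Lower fence = Q1 − 1.5·IQR = 5.46 − 2.55 = 2.91.
Upper fence = Q3 + 1.5·IQR = 7.16 + 2.55 = 9.71.
2.63 < 2.91 → outlier.
2.75 < 2.91 → outlier.
9.78 > 9.71 → outlier.
10.36 > 9.71 → outlier.
All remaining values lie within [2.91, 9.71].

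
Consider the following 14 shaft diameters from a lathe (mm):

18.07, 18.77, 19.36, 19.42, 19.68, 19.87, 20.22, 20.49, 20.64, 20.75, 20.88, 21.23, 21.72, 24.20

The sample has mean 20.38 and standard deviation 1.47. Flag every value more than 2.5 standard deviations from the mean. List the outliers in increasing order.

Cutoffs at x̄ ± 2.5s: 20.38 ± 2.5·1.47 = [16.705, 24.055].
24.20: z = 2.60, |z| > 2.5 → outlier.
Every other value lies within [16.705, 24.055].

24.20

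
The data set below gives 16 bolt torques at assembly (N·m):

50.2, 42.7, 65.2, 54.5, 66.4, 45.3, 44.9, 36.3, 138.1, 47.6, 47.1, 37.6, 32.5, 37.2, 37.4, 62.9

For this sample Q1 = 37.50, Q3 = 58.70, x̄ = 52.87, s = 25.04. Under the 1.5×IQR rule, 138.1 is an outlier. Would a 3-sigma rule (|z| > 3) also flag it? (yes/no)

z = (138.1 − 52.87) / 25.04 = 3.40.
|z| = 3.40 > 3.

yes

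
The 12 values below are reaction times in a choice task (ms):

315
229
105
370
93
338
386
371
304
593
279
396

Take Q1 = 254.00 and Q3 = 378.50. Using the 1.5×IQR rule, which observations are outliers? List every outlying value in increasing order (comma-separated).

IQR = Q3 − Q1 = 378.50 − 254.00 = 124.50.
Lower fence = Q1 − 1.5·IQR = 254.00 − 186.75 = 67.25.
Upper fence = Q3 + 1.5·IQR = 378.50 + 186.75 = 565.25.
593 > 565.25 → outlier.
All remaining values lie within [67.25, 565.25].

593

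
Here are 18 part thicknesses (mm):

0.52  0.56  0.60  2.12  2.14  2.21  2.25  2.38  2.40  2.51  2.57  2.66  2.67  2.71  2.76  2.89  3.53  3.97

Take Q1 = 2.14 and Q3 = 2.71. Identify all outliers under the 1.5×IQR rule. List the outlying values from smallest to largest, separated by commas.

IQR = Q3 − Q1 = 2.71 − 2.14 = 0.57.
Lower fence = Q1 − 1.5·IQR = 2.14 − 0.855 = 1.285.
Upper fence = Q3 + 1.5·IQR = 2.71 + 0.855 = 3.565.
0.52 < 1.285 → outlier.
0.56 < 1.285 → outlier.
0.60 < 1.285 → outlier.
3.97 > 3.565 → outlier.
All remaining values lie within [1.285, 3.565].

0.52, 0.56, 0.60, 3.97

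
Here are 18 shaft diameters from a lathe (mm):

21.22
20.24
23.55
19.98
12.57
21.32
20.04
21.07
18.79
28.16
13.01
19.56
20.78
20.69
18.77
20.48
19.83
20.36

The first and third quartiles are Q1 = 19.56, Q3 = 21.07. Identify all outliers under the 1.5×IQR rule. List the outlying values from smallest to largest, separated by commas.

12.57, 13.01, 23.55, 28.16

IQR = Q3 − Q1 = 21.07 − 19.56 = 1.51.
Lower fence = Q1 − 1.5·IQR = 19.56 − 2.265 = 17.295.
Upper fence = Q3 + 1.5·IQR = 21.07 + 2.265 = 23.335.
12.57 < 17.295 → outlier.
13.01 < 17.295 → outlier.
23.55 > 23.335 → outlier.
28.16 > 23.335 → outlier.
All remaining values lie within [17.295, 23.335].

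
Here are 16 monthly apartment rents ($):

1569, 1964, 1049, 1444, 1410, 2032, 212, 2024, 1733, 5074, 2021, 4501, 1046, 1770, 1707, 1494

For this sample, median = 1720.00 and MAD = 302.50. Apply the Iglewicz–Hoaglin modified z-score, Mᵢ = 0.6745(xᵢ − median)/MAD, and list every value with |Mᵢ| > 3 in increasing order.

212, 4501, 5074

|Mᵢ| > 3 ⇔ |xᵢ − 1720.00| > 3·302.50/0.6745 = 1345.44.
So outliers lie outside [374.56, 3065.44].
212: M = -3.36 → outlier.
4501: M = 6.20 → outlier.
5074: M = 7.48 → outlier.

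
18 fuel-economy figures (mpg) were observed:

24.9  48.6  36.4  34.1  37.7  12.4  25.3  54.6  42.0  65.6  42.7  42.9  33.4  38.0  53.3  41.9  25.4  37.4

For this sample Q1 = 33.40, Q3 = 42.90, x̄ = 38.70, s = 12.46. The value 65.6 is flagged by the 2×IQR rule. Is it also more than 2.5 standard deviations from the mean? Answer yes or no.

no

z = (65.6 − 38.70) / 12.46 = 2.16.
|z| = 2.16 ≤ 2.5.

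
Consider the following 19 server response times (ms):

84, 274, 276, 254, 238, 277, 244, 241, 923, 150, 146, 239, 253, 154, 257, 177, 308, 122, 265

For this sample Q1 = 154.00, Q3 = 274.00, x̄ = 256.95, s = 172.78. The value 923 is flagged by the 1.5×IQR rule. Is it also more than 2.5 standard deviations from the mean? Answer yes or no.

yes

z = (923 − 256.95) / 172.78 = 3.85.
|z| = 3.85 > 2.5.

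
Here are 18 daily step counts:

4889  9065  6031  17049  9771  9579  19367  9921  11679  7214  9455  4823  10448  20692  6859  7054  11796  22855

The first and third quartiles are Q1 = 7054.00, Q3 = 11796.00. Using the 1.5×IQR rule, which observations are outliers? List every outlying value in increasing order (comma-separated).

IQR = Q3 − Q1 = 11796.00 − 7054.00 = 4742.00.
Lower fence = Q1 − 1.5·IQR = 7054.00 − 7113.00 = -59.00.
Upper fence = Q3 + 1.5·IQR = 11796.00 + 7113.00 = 18909.00.
19367 > 18909.00 → outlier.
20692 > 18909.00 → outlier.
22855 > 18909.00 → outlier.
All remaining values lie within [-59.00, 18909.00].

19367, 20692, 22855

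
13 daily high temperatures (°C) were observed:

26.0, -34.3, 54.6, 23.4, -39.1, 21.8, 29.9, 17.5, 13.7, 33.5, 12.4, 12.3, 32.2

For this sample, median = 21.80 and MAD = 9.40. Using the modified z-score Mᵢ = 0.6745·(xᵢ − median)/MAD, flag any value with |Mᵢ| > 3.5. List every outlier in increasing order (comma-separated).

|Mᵢ| > 3.5 ⇔ |xᵢ − 21.80| > 3.5·9.40/0.6745 = 48.78.
So outliers lie outside [-26.98, 70.58].
-39.1: M = -4.37 → outlier.
-34.3: M = -4.03 → outlier.

-39.1, -34.3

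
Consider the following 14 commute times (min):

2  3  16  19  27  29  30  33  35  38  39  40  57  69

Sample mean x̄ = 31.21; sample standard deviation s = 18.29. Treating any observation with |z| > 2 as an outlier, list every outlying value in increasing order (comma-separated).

Cutoffs at x̄ ± 2s: 31.21 ± 2·18.29 = [-5.37, 67.79].
69: z = 2.07, |z| > 2 → outlier.
Every other value lies within [-5.37, 67.79].

69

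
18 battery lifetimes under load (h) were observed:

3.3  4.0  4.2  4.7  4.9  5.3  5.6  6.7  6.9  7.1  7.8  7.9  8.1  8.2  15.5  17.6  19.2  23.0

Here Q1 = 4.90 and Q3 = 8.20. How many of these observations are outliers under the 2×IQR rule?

4

IQR = 3.30; fences at 4.90 − 6.60 = -1.70 and 8.20 + 6.60 = 14.80.
Outside the cutoffs: 15.5, 17.6, 19.2, 23.0.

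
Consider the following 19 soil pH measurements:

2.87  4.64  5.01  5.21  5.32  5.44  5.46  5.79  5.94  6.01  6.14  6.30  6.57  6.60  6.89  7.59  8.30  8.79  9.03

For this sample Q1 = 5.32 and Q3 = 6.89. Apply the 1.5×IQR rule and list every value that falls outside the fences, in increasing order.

IQR = Q3 − Q1 = 6.89 − 5.32 = 1.57.
Lower fence = Q1 − 1.5·IQR = 5.32 − 2.355 = 2.965.
Upper fence = Q3 + 1.5·IQR = 6.89 + 2.355 = 9.245.
2.87 < 2.965 → outlier.
All remaining values lie within [2.965, 9.245].

2.87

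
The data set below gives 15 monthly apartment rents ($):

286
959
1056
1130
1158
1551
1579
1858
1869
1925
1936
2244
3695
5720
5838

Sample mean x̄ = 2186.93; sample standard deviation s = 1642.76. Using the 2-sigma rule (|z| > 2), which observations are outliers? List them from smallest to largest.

5720, 5838

Cutoffs at x̄ ± 2s: 2186.93 ± 2·1642.76 = [-1098.59, 5472.45].
5720: z = 2.15, |z| > 2 → outlier.
5838: z = 2.22, |z| > 2 → outlier.
Every other value lies within [-1098.59, 5472.45].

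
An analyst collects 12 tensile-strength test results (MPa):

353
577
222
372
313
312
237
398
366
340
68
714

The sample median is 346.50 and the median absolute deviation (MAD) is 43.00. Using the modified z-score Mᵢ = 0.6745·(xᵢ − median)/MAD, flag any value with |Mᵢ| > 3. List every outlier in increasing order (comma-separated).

|Mᵢ| > 3 ⇔ |xᵢ − 346.50| > 3·43.00/0.6745 = 191.25.
So outliers lie outside [155.25, 537.75].
68: M = -4.37 → outlier.
577: M = 3.62 → outlier.
714: M = 5.76 → outlier.

68, 577, 714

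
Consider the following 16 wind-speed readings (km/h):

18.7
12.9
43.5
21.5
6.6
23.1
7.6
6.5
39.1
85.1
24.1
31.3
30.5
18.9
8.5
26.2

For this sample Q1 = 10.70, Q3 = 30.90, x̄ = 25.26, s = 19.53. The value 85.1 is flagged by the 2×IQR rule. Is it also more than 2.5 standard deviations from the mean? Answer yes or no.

z = (85.1 − 25.26) / 19.53 = 3.06.
|z| = 3.06 > 2.5.

yes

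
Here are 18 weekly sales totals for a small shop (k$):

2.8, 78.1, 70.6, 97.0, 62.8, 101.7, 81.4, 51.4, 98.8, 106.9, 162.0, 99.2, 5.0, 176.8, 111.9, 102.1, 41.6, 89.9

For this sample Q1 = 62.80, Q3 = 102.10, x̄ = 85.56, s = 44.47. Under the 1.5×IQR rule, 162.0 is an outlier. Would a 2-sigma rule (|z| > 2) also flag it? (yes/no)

no

z = (162.0 − 85.56) / 44.47 = 1.72.
|z| = 1.72 ≤ 2.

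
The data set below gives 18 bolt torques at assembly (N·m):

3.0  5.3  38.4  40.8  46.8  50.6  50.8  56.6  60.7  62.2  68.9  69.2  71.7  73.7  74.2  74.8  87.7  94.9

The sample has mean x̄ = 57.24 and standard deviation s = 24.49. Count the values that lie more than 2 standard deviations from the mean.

Cutoffs: x̄ ± 2s = [8.26, 106.22].
Outside the cutoffs: 3.0, 5.3.

2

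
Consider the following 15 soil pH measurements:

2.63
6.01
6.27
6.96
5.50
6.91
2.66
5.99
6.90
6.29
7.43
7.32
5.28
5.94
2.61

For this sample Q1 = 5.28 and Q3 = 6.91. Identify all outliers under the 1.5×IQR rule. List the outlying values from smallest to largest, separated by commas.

IQR = Q3 − Q1 = 6.91 − 5.28 = 1.63.
Lower fence = Q1 − 1.5·IQR = 5.28 − 2.445 = 2.835.
Upper fence = Q3 + 1.5·IQR = 6.91 + 2.445 = 9.355.
2.61 < 2.835 → outlier.
2.63 < 2.835 → outlier.
2.66 < 2.835 → outlier.
All remaining values lie within [2.835, 9.355].

2.61, 2.63, 2.66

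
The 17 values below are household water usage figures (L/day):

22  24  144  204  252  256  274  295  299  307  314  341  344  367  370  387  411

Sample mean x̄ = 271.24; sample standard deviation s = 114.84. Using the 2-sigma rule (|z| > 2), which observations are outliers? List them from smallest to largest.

22, 24

Cutoffs at x̄ ± 2s: 271.24 ± 2·114.84 = [41.56, 500.92].
22: z = -2.17, |z| > 2 → outlier.
24: z = -2.15, |z| > 2 → outlier.
Every other value lies within [41.56, 500.92].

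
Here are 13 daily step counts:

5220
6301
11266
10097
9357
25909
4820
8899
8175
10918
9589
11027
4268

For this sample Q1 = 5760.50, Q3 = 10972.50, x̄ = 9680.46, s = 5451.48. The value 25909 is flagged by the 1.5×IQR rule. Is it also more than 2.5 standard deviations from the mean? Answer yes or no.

yes

z = (25909 − 9680.46) / 5451.48 = 2.98.
|z| = 2.98 > 2.5.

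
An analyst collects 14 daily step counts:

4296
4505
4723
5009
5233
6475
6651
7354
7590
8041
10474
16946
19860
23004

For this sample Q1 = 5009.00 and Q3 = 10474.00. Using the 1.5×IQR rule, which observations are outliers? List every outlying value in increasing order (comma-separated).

19860, 23004

IQR = Q3 − Q1 = 10474.00 − 5009.00 = 5465.00.
Lower fence = Q1 − 1.5·IQR = 5009.00 − 8197.50 = -3188.50.
Upper fence = Q3 + 1.5·IQR = 10474.00 + 8197.50 = 18671.50.
19860 > 18671.50 → outlier.
23004 > 18671.50 → outlier.
All remaining values lie within [-3188.50, 18671.50].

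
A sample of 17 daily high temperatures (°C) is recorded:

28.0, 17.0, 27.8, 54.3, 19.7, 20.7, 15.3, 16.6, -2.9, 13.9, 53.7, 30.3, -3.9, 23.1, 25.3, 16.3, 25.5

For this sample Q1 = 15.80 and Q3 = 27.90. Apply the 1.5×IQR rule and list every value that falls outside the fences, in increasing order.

-3.9, -2.9, 53.7, 54.3

IQR = Q3 − Q1 = 27.90 − 15.80 = 12.10.
Lower fence = Q1 − 1.5·IQR = 15.80 − 18.15 = -2.35.
Upper fence = Q3 + 1.5·IQR = 27.90 + 18.15 = 46.05.
-3.9 < -2.35 → outlier.
-2.9 < -2.35 → outlier.
53.7 > 46.05 → outlier.
54.3 > 46.05 → outlier.
All remaining values lie within [-2.35, 46.05].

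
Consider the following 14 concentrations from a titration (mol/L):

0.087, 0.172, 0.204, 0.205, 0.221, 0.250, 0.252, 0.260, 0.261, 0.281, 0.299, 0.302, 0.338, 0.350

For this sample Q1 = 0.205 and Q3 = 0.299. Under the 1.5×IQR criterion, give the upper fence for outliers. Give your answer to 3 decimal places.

0.440

IQR = Q3 − Q1 = 0.299 − 0.205 = 0.094.
Lower fence = Q1 − 1.5·IQR = 0.205 − 0.141 = 0.064.
Upper fence = Q3 + 1.5·IQR = 0.299 + 0.141 = 0.440.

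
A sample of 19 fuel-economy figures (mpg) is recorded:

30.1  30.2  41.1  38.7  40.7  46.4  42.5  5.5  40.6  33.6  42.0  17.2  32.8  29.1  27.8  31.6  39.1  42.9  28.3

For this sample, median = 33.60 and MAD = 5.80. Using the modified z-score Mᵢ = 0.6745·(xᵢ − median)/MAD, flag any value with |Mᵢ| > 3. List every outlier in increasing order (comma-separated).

|Mᵢ| > 3 ⇔ |xᵢ − 33.60| > 3·5.80/0.6745 = 25.80.
So outliers lie outside [7.80, 59.40].
5.5: M = -3.27 → outlier.

5.5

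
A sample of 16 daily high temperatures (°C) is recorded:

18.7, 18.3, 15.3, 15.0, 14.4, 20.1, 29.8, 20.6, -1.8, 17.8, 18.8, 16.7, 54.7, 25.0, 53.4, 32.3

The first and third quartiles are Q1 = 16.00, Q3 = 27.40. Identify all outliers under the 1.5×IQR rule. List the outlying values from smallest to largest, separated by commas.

-1.8, 53.4, 54.7

IQR = Q3 − Q1 = 27.40 − 16.00 = 11.40.
Lower fence = Q1 − 1.5·IQR = 16.00 − 17.10 = -1.10.
Upper fence = Q3 + 1.5·IQR = 27.40 + 17.10 = 44.50.
-1.8 < -1.10 → outlier.
53.4 > 44.50 → outlier.
54.7 > 44.50 → outlier.
All remaining values lie within [-1.10, 44.50].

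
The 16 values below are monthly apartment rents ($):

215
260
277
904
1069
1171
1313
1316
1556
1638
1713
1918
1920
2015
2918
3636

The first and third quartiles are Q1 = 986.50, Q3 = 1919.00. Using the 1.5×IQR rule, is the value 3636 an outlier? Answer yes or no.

IQR = Q3 − Q1 = 1919.00 − 986.50 = 932.50.
Lower fence = Q1 − 1.5·IQR = 986.50 − 1398.75 = -412.25.
Upper fence = Q3 + 1.5·IQR = 1919.00 + 1398.75 = 3317.75.
3636 lies above the upper fence.

yes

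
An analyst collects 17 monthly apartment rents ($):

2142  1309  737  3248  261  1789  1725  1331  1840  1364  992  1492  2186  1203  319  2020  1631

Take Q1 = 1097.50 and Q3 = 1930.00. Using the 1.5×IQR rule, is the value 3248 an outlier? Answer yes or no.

yes

IQR = Q3 − Q1 = 1930.00 − 1097.50 = 832.50.
Lower fence = Q1 − 1.5·IQR = 1097.50 − 1248.75 = -151.25.
Upper fence = Q3 + 1.5·IQR = 1930.00 + 1248.75 = 3178.75.
3248 lies above the upper fence.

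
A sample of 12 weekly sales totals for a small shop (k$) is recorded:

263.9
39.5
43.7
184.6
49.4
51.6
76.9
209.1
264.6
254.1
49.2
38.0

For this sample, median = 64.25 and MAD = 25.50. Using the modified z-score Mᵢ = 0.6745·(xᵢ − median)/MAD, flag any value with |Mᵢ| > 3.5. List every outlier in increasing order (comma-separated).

209.1, 254.1, 263.9, 264.6

|Mᵢ| > 3.5 ⇔ |xᵢ − 64.25| > 3.5·25.50/0.6745 = 132.32.
So outliers lie outside [-68.07, 196.57].
209.1: M = 3.83 → outlier.
254.1: M = 5.02 → outlier.
263.9: M = 5.28 → outlier.
264.6: M = 5.30 → outlier.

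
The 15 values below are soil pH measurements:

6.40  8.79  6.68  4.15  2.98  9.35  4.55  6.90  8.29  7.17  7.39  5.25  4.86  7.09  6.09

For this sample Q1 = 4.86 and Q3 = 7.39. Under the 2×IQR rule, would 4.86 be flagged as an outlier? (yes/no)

IQR = Q3 − Q1 = 7.39 − 4.86 = 2.53.
Lower fence = Q1 − 2·IQR = 4.86 − 5.06 = -0.20.
Upper fence = Q3 + 2·IQR = 7.39 + 5.06 = 12.45.
4.86 lies within [-0.20, 12.45].

no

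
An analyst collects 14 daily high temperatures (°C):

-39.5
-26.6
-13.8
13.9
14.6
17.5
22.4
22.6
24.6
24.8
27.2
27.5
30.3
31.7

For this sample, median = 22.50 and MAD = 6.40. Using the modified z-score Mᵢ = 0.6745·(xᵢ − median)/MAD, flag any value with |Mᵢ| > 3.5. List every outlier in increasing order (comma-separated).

|Mᵢ| > 3.5 ⇔ |xᵢ − 22.50| > 3.5·6.40/0.6745 = 33.21.
So outliers lie outside [-10.71, 55.71].
-39.5: M = -6.53 → outlier.
-26.6: M = -5.17 → outlier.
-13.8: M = -3.83 → outlier.

-39.5, -26.6, -13.8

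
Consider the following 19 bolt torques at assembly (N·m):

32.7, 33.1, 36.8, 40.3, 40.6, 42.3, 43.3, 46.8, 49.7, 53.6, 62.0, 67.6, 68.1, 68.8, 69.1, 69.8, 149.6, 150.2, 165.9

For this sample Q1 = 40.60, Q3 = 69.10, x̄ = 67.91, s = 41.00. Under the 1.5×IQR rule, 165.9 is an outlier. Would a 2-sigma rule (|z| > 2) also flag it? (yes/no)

z = (165.9 − 67.91) / 41.00 = 2.39.
|z| = 2.39 > 2.

yes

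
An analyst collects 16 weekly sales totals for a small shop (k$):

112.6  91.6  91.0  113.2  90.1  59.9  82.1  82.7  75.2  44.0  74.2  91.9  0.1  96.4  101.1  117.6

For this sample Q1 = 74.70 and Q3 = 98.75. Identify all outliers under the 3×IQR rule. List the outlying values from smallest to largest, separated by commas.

IQR = Q3 − Q1 = 98.75 − 74.70 = 24.05.
Lower fence = Q1 − 3·IQR = 74.70 − 72.15 = 2.55.
Upper fence = Q3 + 3·IQR = 98.75 + 72.15 = 170.90.
0.1 < 2.55 → outlier.
All remaining values lie within [2.55, 170.90].

0.1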